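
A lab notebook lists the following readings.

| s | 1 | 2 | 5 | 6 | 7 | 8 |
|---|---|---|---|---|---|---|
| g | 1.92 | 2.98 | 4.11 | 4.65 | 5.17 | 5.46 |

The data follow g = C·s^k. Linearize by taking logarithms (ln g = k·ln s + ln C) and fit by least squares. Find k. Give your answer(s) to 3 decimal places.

With ln gᵢ as the transformed response and ln sᵢ as the regressor:
AᵀA = [[14.3918, 8.1197]; [8.1197, 6]], rhs = [12.5120, 8.0349]ᵀ  (here Σln s = 8.1197, Σ(ln s)² = 14.3918, Σln g = 8.0349, Σln s·ln g = 12.5120).
Slope k = (n·Σln s·ln g − Σln s·Σln g)/(n·Σ(ln s)² − (Σln s)²) = (6·12.5120 − 8.1197·8.0349)/20.4213 = 0.48143; ln C = (Σln g − k·Σln s)/n = 0.68763.

k = 0.481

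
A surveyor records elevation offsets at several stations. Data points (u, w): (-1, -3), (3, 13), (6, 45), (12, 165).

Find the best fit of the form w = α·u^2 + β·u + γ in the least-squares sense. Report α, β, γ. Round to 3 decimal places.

α = 1.004, β = 1.869, γ = -2.022

Sums needed: Σu^2·u^2 = 22114, Σu^2·u = 1970, Σu^2 = 190, Σu·u = 190, Σu = 20, Σ1 = 4.
Right-hand side: Σu^2·w = 25494, Σu·w = 2292, Σw = 220.
So AᵀA·[α, β, γ]ᵀ = Aᵀw: [[22114, 1970, 190]; [1970, 190, 20]; [190, 20, 4]]·[α, β, γ]ᵀ = [25494, 2292, 220]ᵀ.
Row-reducing yields α = 4604/4587, β = 42868/22935, γ = -281/139.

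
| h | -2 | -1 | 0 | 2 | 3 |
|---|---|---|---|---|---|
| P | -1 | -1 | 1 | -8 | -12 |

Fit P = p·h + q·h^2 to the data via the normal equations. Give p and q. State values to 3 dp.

p = -1.320, q = -0.971

Normal-equation sums: Σh·h = 18, Σh·h^2 = 26, Σh^2·h^2 = 114.
For XᵀP: Σh·P = -49, Σh^2·P = -145.
So XᵀX·[p, q]ᵀ = XᵀP: [[18, 26]; [26, 114]]·[p, q]ᵀ = [-49, -145]ᵀ.
det = 18·114 − 26² = 1376.
p = ((-49)·114 − 26·(-145))/1376 = -227/172; q = (18·(-145) − 26·(-49))/1376 = -167/172.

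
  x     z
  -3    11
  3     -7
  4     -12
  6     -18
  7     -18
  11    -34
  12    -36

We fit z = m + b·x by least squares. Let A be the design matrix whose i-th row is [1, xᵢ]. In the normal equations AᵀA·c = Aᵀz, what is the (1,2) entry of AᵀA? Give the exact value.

Row 1 ↔ basis 1, column 2 ↔ basis x, so (AᵀA)_{1,2} = Σᵢ x = (1)·(-3) + (1)·(3) + (1)·(4) + (1)·(6) + (1)·(7) + (1)·(11) + (1)·(12) = 40.

40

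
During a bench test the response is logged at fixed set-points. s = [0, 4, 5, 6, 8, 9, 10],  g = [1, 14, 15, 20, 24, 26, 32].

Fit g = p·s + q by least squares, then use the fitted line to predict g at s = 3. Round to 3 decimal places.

ĝ = 10.071

With design matrix X, XᵀX = [[322, 42]; [42, 7]] and Xᵀg = [997, 132]ᵀ.
Eliminating q: 7·(row 1) − 42·(row 2) gives 490·p = 7·997 − 42·132 = 1435, so p = 41/14.
Then q = (132 − 42·(41/14))/7 = 9/7.
At s = 3: ĝ = (41/14)·(3) + (9/7)·(1) = 141/14.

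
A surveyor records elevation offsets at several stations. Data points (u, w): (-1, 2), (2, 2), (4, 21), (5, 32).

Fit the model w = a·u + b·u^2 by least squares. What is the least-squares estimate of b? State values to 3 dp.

MᵀM·[a, b]ᵀ = Mᵀw reads: 46·a + 196·b = 246;  196·a + 898·b = 1146.
(Σu·u = 46, Σu·u^2 = 196, Σu^2·u^2 = 898, Σu·w = 246, Σu^2·w = 1146.)
Determinant 46·898 − 196² = 2892.
a = (246·898 − 196·1146)/2892 = -309/241; b = (46·1146 − 196·246)/2892 = 375/241.

b = 1.556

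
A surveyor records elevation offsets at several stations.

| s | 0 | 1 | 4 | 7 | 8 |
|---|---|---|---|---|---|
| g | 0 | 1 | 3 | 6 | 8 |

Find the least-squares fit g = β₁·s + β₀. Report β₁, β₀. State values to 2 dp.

β₁ = 0.94, β₀ = -0.16

Setting ∂/∂β₁ … = 0 gives: 130·β₁ + 20·β₀ = 119;  20·β₁ + 5·β₀ = 18.
(Σs·s = 130, Σs = 20, Σ1 = 5, Σs·g = 119, Σg = 18.)
Δ = 130·5 − 20² = 250.
β₁ = (119·5 − 20·18)/250 = 47/50; β₀ = (130·18 − 20·119)/250 = -4/25.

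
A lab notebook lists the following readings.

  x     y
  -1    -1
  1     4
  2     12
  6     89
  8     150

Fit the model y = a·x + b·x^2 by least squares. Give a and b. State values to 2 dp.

a = 2.41, b = 2.05

Normal-equation sums: Σx·x = 106, Σx·x^2 = 736, Σx^2·x^2 = 5410.
For Aᵀy: Σx·y = 1763, Σx^2·y = 12855.
Eliminating b: 5410·(row 1) − 736·(row 2) gives 31764·a = 5410·1763 − 736·12855 = 76550, so a = 38275/15882.
Then b = (12855 − 736·(38275/15882))/5410 = 32531/15882.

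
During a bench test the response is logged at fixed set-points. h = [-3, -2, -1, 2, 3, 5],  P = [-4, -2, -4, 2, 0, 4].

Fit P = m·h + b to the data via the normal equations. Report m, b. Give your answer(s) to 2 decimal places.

Entries of MᵀM: Σh·h = 52, Σh = 4, Σ1 = 6.
And Σh·P = 44, ΣP = -4.
MᵀM·[m, b]ᵀ = MᵀP becomes [[52, 4]; [4, 6]]·[m, b]ᵀ = [44, -4]ᵀ.
Δ = 52·6 − 4² = 296.
m = (44·6 − 4·(-4))/296 = 35/37; b = (52·(-4) − 4·44)/296 = -48/37.

m = 0.95, b = -1.30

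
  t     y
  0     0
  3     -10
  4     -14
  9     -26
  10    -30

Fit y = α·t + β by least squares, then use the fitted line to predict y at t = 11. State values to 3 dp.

ŷ = -32.712

The normal equations are: 206·α + 26·β = -620;  26·α + 5·β = -80.
(Σt·t = 206, Σt = 26, Σ1 = 5, Σt·y = -620, Σy = -80.)
Δ = 206·5 − 26² = 354.
α = ((-620)·5 − 26·(-80))/354 = -170/59; β = (206·(-80) − 26·(-620))/354 = -60/59.
At t = 11: ŷ = (-170/59)·(11) + (-60/59)·(1) = -1930/59.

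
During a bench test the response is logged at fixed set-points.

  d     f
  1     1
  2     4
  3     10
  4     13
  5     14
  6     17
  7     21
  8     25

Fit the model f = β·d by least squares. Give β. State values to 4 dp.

The normal equations are: 204·β = 610.
β = 610/204 = 2.9902.

β = 2.9902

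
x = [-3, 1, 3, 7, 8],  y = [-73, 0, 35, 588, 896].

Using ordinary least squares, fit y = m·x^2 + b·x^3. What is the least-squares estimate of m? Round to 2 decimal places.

m = -2.08

Entries of MᵀM: Σx^2·x^2 = 6660, Σx^2·x^3 = 49576, Σx^3·x^3 = 381252.
Moment sums: Σx^2·y = 85814, Σx^3·y = 663352.
MᵀM·[m, b]ᵀ = Mᵀy becomes [[6660, 49576]; [49576, 381252]]·[m, b]ᵀ = [85814, 663352]ᵀ.
det = 6660·381252 − 49576² = 81358544.
m = (85814·381252 − 49576·663352)/81358544 = -21197453/10169818; b = (6660·663352 − 49576·85814)/81358544 = 10225591/5084909.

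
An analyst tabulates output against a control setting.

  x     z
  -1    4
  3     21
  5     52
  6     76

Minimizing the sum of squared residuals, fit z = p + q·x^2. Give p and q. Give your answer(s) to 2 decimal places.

p = 2.09, q = 2.04

Setting ∂/∂p … = 0 gives: 4·p + 71·q = 153;  71·p + 2003·q = 4229.
(Σ1 = 4, Σx^2 = 71, Σx^2·x^2 = 2003, Σz = 153, Σx^2·z = 4229.)
Determinant 4·2003 − 71² = 2971.
p = (153·2003 − 71·4229)/2971 = 6200/2971; q = (4·4229 − 71·153)/2971 = 6053/2971.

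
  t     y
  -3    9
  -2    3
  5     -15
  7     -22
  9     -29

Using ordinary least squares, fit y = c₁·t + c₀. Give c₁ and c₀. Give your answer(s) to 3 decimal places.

c₁ = -2.998, c₀ = -1.205

Forming XᵀX = [[168, 16]; [16, 5]] and Xᵀy = [-523, -54]ᵀ gives XᵀX·[c₁, c₀]ᵀ = Xᵀy.
Δ = 168·5 − 16² = 584.
c₁ = ((-523)·5 − 16·(-54))/584 = -1751/584; c₀ = (168·(-54) − 16·(-523))/584 = -88/73.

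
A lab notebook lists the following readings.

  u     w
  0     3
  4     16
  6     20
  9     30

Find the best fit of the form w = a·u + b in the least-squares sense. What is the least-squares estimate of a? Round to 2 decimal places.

Sums needed: Σu·u = 133, Σu = 19, Σ1 = 4.
Right-hand side: Σu·w = 454, Σw = 69.
XᵀX·[a, b]ᵀ = Xᵀw becomes [[133, 19]; [19, 4]]·[a, b]ᵀ = [454, 69]ᵀ.
Eliminating b: 4·(row 1) − 19·(row 2) gives 171·a = 4·454 − 19·69 = 505, so a = 505/171.
Then b = (69 − 19·(505/171))/4 = 29/9.

a = 2.95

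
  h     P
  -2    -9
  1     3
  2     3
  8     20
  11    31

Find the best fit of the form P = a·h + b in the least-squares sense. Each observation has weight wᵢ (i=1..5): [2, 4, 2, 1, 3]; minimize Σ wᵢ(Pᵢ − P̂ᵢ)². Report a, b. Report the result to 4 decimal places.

With design matrix M, MᵀWM = [[447, 45]; [45, 12]] and MᵀWP = [1243, 113]ᵀ.
det = 447·12 − 45² = 3339.
a = (1243·12 − 45·113)/3339 = 3277/1113; b = (447·113 − 45·1243)/3339 = -1808/1113.

a = 2.9443, b = -1.6244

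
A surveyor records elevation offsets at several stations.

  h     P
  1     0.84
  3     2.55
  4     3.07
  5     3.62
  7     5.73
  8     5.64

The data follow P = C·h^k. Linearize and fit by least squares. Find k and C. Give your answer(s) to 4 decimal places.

k = 0.9343, C = 0.8548

Linearized form: ln P = k·ln h + ln C. From the 6 transformed points,
Σln h = 8.1197, Σ(ln h)² = 13.8297, Σln P = 6.6455, Σln h·ln P = 11.6481.
Equations: 13.8297·k + 8.1197·ln C = 11.6481;  8.1197·k + 6·ln C = 6.6455.
Δ = 13.8297·6 − (8.1197)² = 17.0487; k = (11.6481·6 − 8.1197·6.6455)/17.0487 = 0.93433, ln C = (13.8297·6.6455 − 8.1197·11.6481)/17.0487 = -0.15683, so C = exp(-0.15683) = 0.85485.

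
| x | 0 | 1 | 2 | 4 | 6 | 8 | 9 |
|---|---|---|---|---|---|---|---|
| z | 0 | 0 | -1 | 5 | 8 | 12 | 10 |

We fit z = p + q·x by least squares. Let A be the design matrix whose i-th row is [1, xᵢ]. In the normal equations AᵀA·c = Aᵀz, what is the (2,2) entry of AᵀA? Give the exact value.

Row 2 ↔ basis x, column 2 ↔ basis x, so (AᵀA)_{2,2} = Σᵢ (x)·(x) = (0)·(0) + (1)·(1) + (2)·(2) + (4)·(4) + (6)·(6) + (8)·(8) + (9)·(9) = 202.

202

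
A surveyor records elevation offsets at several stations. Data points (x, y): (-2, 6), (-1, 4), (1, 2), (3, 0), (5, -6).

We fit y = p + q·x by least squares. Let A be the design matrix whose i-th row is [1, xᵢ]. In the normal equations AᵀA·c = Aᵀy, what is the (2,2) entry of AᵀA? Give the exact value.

40

Row 2 ↔ basis x, column 2 ↔ basis x, so (AᵀA)_{2,2} = Σᵢ (x)·(x) = (-2)·(-2) + (-1)·(-1) + (1)·(1) + (3)·(3) + (5)·(5) = 40.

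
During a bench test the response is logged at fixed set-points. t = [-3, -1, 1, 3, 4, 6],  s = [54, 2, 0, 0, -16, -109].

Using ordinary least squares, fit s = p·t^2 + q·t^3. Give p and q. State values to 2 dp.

p = 2.98, q = -1.00

With design matrix X, XᵀX = [[1716, 8800]; [8800, 52212]] and Xᵀs = [-3692, -26028]ᵀ.
det = 1716·52212 − 8800² = 12155792.
p = ((-3692)·52212 − 8800·(-26028))/12155792 = 2267481/759737; q = (1716·(-26028) − 8800·(-3692))/12155792 = -69173/69067.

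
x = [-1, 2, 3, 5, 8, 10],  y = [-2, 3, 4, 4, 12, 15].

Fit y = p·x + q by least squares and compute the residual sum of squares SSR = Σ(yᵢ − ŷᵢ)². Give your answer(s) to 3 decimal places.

SSR = 9.337

Normal-equation sums: Σx·x = 203, Σx = 27, Σ1 = 6.
And Σx·y = 286, Σy = 36.
Determinant 203·6 − 27² = 489.
p = (286·6 − 27·36)/489 = 248/163; q = (203·36 − 27·286)/489 = -138/163.
Residuals: 60/163, 131/163, 46/163, -450/163, 110/163, 103/163; SSR = 1522/163.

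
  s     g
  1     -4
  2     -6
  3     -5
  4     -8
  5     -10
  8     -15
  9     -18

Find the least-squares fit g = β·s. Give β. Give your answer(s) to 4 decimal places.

β = -1.9750

The normal equations are: 200·β = -395.
β = (-395)/200 = -1.975.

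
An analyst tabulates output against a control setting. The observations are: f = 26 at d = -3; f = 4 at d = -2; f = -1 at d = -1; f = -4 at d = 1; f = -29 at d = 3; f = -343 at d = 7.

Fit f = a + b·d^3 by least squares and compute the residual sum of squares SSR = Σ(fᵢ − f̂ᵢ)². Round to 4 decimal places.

SSR = 5.4784

Entries of XᵀX: Σ1 = 6, Σd^3 = 335, Σd^3·d^3 = 119173.
Right-hand side: Σf = -347, Σd^3·f = -119169.
XᵀX·[a, b]ᵀ = Xᵀf becomes [[6, 335]; [335, 119173]]·[a, b]ᵀ = [-347, -119169]ᵀ.
det = 6·119173 − 335² = 602813.
a = ((-347)·119173 − 335·(-119169))/602813 = -1431416/602813; b = (6·(-119169) − 335·(-347))/602813 = -598769/602813.
Residuals: 937791/602813, -947484/602813, 229834/602813, -381067/602813, 116602/602813, 44324/602813; SSR = 3302474/602813.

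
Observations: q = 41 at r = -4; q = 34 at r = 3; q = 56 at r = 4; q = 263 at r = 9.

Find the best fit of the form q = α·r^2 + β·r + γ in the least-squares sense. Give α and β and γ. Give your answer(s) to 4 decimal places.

α = 3.0254, β = 1.9428, γ = 0.3959

Forming MᵀM = [[7154, 756, 122]; [756, 122, 12]; [122, 12, 4]] and Mᵀq = [23161, 2529, 394]ᵀ gives MᵀM·[α, β, γ]ᵀ = Mᵀq.
Row-reducing yields α = 216527/71569, β = 278091/143138, γ = 56673/143138.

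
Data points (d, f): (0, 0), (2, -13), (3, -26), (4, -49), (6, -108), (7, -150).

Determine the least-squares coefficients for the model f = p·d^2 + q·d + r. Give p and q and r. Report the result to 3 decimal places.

The normal equations are: 4050·p + 658·q + 114·r = -12308;  658·p + 114·q + 22·r = -1998;  114·p + 22·q + 6·r = -346.
(Σd^2·d^2 = 4050, Σd^2·d = 658, Σd^2 = 114, Σd·d = 114, Σd = 22, Σ1 = 6, Σd^2·f = -12308, Σd·f = -1998, Σf = -346.)
Row-reducing yields p = -1207/390, q = 131/325, r = -667/1950.

p = -3.095, q = 0.403, r = -0.342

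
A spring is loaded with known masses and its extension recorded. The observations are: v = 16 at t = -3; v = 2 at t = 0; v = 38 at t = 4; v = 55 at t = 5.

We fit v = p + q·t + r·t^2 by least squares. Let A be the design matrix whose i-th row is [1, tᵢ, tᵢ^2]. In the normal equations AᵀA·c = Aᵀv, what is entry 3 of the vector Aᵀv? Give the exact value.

2127

Entry 3 ↔ basis t^2, so (Aᵀv)_{3} = Σᵢ (t^2)·vᵢ = (9)·(16) + (0)·(2) + (16)·(38) + (25)·(55) = 2127.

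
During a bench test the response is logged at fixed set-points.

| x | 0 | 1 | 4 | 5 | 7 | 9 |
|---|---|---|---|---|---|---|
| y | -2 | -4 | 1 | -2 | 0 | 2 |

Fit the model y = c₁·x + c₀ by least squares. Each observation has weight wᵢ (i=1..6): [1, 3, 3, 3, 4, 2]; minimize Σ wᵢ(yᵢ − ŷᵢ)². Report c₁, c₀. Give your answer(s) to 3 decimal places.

c₁ = 0.551, c₀ = -3.429

From the data, Σwᵢ·x·x = 484, Σwᵢ·x = 76, Σwᵢ·1 = 16.
For MᵀWy: Σwᵢ·x·y = 6, Σwᵢ·y = -13.
MᵀWM·[c₁, c₀]ᵀ = MᵀWy becomes [[484, 76]; [76, 16]]·[c₁, c₀]ᵀ = [6, -13]ᵀ.
Eliminating c₀: 16·(row 1) − 76·(row 2) gives 1968·c₁ = 16·6 − 76·(-13) = 1084, so c₁ = 271/492.
Then c₀ = ((-13) − 76·(271/492))/16 = -1687/492.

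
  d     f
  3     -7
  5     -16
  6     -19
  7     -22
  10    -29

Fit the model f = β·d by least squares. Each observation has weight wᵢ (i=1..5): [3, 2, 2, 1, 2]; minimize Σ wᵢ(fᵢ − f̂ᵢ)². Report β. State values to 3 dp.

β = -2.977

Compute the Gram sums: Σwᵢ·d·d = 398.
And Σwᵢ·d·f = -1185.
So XᵀWX·[β]ᵀ = XᵀWf: [[398]]·[β]ᵀ = [-1185]ᵀ.
β = (-1185)/398 = -2.97739.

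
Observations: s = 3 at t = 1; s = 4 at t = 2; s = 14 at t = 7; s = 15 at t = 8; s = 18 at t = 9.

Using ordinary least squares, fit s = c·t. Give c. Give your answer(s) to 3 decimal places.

Forming MᵀM = [[199]] and Mᵀs = [391]ᵀ gives MᵀM·[c]ᵀ = Mᵀs.
Hence c = 391 / 199 ≈ 1.96482.

c = 1.965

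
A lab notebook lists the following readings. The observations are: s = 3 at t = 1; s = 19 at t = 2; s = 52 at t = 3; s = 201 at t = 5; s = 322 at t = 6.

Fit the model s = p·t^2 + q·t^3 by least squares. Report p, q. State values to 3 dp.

Forming MᵀM = [[2019, 11177]; [11177, 63075]] and Mᵀs = [17164, 96236]ᵀ gives MᵀM·[p, q]ᵀ = Mᵀs.
det = 2019·63075 − 11177² = 2423096.
p = (17164·63075 − 11177·96236)/2423096 = 67207/23299; q = (2019·96236 − 11177·17164)/2423096 = 23639/23299.

p = 2.885, q = 1.015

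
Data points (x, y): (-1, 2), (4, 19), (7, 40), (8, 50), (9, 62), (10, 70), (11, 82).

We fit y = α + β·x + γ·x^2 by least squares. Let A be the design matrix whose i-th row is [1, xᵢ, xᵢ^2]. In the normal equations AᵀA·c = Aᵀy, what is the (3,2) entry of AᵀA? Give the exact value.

3978

Row 3 ↔ basis x^2, column 2 ↔ basis x, so (AᵀA)_{3,2} = Σᵢ (x^2)·(x) = (1)·(-1) + (16)·(4) + (49)·(7) + (64)·(8) + (81)·(9) + (100)·(10) + (121)·(11) = 3978.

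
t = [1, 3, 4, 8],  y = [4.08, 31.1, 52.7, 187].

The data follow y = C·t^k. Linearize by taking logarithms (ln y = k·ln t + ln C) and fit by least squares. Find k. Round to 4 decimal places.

Taking logs, ln y = k·ln t + ln C, so regress ln y on ln t.
Σln t = 4.5643, Σ(ln t)² = 7.4528, Σln y = 14.0390, Σln t·ln y = 20.1501.
Normal system: [[7.4528, 4.5643]; [4.5643, 4]]·[k, ln C]ᵀ = [20.1501, 14.0390]ᵀ.
Δ = 7.4528·4 − (4.5643)² = 8.9781; k = (20.1501·4 − 4.5643·14.0390)/8.9781 = 1.84018, ln C = (7.4528·14.0390 − 4.5643·20.1501)/8.9781 = 1.40996.

k = 1.8402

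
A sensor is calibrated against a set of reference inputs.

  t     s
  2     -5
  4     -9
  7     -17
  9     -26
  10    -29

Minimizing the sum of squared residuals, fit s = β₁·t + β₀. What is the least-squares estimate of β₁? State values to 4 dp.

Setting ∂/∂β₁ … = 0 gives: 250·β₁ + 32·β₀ = -689;  32·β₁ + 5·β₀ = -86.
(Σt·t = 250, Σt = 32, Σ1 = 5, Σt·s = -689, Σs = -86.)
Δ = 250·5 − 32² = 226.
β₁ = ((-689)·5 − 32·(-86))/226 = -693/226; β₀ = (250·(-86) − 32·(-689))/226 = 274/113.

β₁ = -3.0664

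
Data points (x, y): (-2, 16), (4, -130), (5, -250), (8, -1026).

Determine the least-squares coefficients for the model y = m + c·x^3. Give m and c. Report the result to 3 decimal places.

Normal-equation sums: Σ1 = 4, Σx^3 = 693, Σx^3·x^3 = 281929.
For Mᵀy: Σy = -1390, Σx^3·y = -565010.
So MᵀM·[m, c]ᵀ = Mᵀy: [[4, 693]; [693, 281929]]·[m, c]ᵀ = [-1390, -565010]ᵀ.
Eliminating c: 281929·(row 1) − 693·(row 2) gives 647467·m = 281929·(-1390) − 693·(-565010) = -329380, so m = -329380/647467.
Then c = ((-565010) − 693·(-329380/647467))/281929 = -1296770/647467.

m = -0.509, c = -2.003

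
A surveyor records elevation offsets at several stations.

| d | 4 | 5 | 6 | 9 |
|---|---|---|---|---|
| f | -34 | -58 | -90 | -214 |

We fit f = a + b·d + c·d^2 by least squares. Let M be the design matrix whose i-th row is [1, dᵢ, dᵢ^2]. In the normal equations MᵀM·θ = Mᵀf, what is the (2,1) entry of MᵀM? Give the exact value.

Row 2 ↔ basis d, column 1 ↔ basis 1, so (MᵀM)_{2,1} = Σᵢ d = (4)·(1) + (5)·(1) + (6)·(1) + (9)·(1) = 24.

24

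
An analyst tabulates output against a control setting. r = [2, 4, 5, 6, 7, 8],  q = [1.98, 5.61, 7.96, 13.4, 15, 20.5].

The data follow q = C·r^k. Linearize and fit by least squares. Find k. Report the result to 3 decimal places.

k = 1.688

With ln qᵢ as the transformed response and ln rᵢ as the regressor:
AᵀA = [[16.3136, 9.5060]; [9.5060, 6]], rhs = [22.4034, 12.8058]ᵀ  (here Σln r = 9.5060, Σ(ln r)² = 16.3136, Σln q = 12.8058, Σln r·ln q = 22.4034).
Solving (det = 7.5177): k = 1.68779, ln C = -0.53972.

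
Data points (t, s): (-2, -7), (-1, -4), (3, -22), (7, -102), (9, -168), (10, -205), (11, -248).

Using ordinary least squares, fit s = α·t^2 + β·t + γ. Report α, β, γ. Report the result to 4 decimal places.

α = -1.9657, β = -0.7303, γ = -1.6425

With design matrix X, XᵀX = [[33701, 3421, 365]; [3421, 365, 37]; [365, 37, 7]] and Xᵀs = [-69344, -7052, -756]ᵀ.
Row-reducing yields α = -447389/227598, β = -166223/227598, γ = -62306/37933.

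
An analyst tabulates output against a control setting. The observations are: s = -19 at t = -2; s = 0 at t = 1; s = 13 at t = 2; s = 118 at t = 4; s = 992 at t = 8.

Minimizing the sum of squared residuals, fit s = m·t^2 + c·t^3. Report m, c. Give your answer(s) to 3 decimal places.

Compute the Gram sums: Σt^2·t^2 = 4385, Σt^2·t^3 = 33793, Σt^3·t^3 = 266369.
Right-hand side: Σt^2·s = 65352, Σt^3·s = 515712.
MᵀM·[m, c]ᵀ = Mᵀs becomes [[4385, 33793]; [33793, 266369]]·[m, c]ᵀ = [65352, 515712]ᵀ.
Determinant 4385·266369 − 33793² = 26061216.
m = (65352·266369 − 33793·515712)/26061216 = -821197/1085884; c = (4385·515712 − 33793·65352)/26061216 = 2206541/1085884.

m = -0.756, c = 2.032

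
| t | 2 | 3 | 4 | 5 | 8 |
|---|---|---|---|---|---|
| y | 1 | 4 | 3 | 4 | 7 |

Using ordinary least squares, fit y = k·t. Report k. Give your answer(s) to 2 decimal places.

XᵀX·[k]ᵀ = Xᵀy reads: 118·k = 102.
(Σt·t = 118, Σt·y = 102.)
Hence k = 102 / 118 ≈ 0.864407.

k = 0.86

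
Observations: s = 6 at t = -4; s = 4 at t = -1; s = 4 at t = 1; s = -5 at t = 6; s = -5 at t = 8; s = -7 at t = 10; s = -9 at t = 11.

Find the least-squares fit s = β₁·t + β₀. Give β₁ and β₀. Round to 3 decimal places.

β₁ = -1.040, β₀ = 2.893

Entries of AᵀA: Σt·t = 339, Σt = 31, Σ1 = 7.
Moment sums: Σt·s = -263, Σs = -12.
Δ = 339·7 − 31² = 1412.
β₁ = ((-263)·7 − 31·(-12))/1412 = -1469/1412; β₀ = (339·(-12) − 31·(-263))/1412 = 4085/1412.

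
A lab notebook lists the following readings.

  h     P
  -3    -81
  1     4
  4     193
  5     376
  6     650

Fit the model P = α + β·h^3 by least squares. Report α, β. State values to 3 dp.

α = 0.520, β = 3.006

From the data, Σ1 = 5, Σh^3 = 379, Σh^3·h^3 = 67107.
And ΣP = 1142, Σh^3·P = 201943.
Normal equations: [[5, 379]; [379, 67107]]·[α, β]ᵀ = [1142, 201943]ᵀ.
Eliminating β: 67107·(row 1) − 379·(row 2) gives 191894·α = 67107·1142 − 379·201943 = 99797, so α = 99797/191894.
Then β = (201943 − 379·(99797/191894))/67107 = 576897/191894.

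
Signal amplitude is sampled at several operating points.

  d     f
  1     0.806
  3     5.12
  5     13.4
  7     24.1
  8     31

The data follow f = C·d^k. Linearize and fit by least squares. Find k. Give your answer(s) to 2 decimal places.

Taking logs, ln f = k·ln d + ln C, so regress ln f on ln d.
Sums: Σln d = 6.7334, Σ(ln d)² = 11.9079, Σln f = 10.6289, Σln d·ln f = 19.3042.
Normal system: [[11.9079, 6.7334]; [6.7334, 5]]·[k, ln C]ᵀ = [19.3042, 10.6289]ᵀ.
Slope k = (n·Σln d·ln f − Σln d·Σln f)/(n·Σ(ln d)² − (Σln d)²) = (5·19.3042 − 6.7334·10.6289)/14.2007 = 1.75709; ln C = (Σln f − k·Σln d)/n = -0.24046.

k = 1.76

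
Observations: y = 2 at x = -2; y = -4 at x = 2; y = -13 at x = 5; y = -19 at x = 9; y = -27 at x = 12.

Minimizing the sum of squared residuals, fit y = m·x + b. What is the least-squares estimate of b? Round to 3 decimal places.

b = -1.410

Sums needed: Σx·x = 258, Σx = 26, Σ1 = 5.
Right-hand side: Σx·y = -572, Σy = -61.
So AᵀA·[m, b]ᵀ = Aᵀy: [[258, 26]; [26, 5]]·[m, b]ᵀ = [-572, -61]ᵀ.
Eliminating b: 5·(row 1) − 26·(row 2) gives 614·m = 5·(-572) − 26·(-61) = -1274, so m = -637/307.
Then b = ((-61) − 26·(-637/307))/5 = -433/307.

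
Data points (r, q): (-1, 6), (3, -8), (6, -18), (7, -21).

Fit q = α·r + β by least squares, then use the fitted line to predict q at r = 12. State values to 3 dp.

Normal-equation sums: Σr·r = 95, Σr = 15, Σ1 = 4.
Moment sums: Σr·q = -285, Σq = -41.
Determinant 95·4 − 15² = 155.
α = ((-285)·4 − 15·(-41))/155 = -105/31; β = (95·(-41) − 15·(-285))/155 = 76/31.
At r = 12: q̂ = (-105/31)·(12) + (76/31)·(1) = -1184/31.

q̂ = -38.194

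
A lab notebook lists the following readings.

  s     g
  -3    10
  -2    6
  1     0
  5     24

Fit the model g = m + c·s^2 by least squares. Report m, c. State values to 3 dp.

m = 0.783, c = 0.945

The normal system MᵀM·[m, c]ᵀ = Mᵀg is [[4, 39]; [39, 723]]·[m, c]ᵀ = [40, 714]ᵀ.
Eliminating c: 723·(row 1) − 39·(row 2) gives 1371·m = 723·40 − 39·714 = 1074, so m = 358/457.
Then c = (714 − 39·(358/457))/723 = 432/457.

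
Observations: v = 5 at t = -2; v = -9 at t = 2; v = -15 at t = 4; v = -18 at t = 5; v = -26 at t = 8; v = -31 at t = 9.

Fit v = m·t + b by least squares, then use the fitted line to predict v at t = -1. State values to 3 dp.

v̂ = 1.230

Forming MᵀM = [[194, 26]; [26, 6]] and Mᵀv = [-665, -94]ᵀ gives MᵀM·[m, b]ᵀ = Mᵀv.
det = 194·6 − 26² = 488.
m = ((-665)·6 − 26·(-94))/488 = -773/244; b = (194·(-94) − 26·(-665))/488 = -473/244.
At t = -1: v̂ = (-773/244)·(-1) + (-473/244)·(1) = 75/61.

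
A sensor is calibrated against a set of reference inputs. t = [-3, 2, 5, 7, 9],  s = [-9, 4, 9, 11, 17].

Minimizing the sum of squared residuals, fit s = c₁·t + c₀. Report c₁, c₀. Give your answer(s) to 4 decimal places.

The normal system MᵀM·[c₁, c₀]ᵀ = Mᵀs is [[168, 20]; [20, 5]]·[c₁, c₀]ᵀ = [310, 32]ᵀ.
det = 168·5 − 20² = 440.
c₁ = (310·5 − 20·32)/440 = 91/44; c₀ = (168·32 − 20·310)/440 = -103/55.

c₁ = 2.0682, c₀ = -1.8727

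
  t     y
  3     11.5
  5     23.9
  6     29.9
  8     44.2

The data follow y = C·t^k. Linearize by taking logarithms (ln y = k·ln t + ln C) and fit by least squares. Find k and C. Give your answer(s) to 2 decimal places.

Linearized form: ln y = k·ln t + ln C. From the 4 transformed points,
Σln t = 6.5793, Σ(ln t)² = 11.3317, Σln y = 12.8028, Σln t·ln y = 21.7579.
Equations: 11.3317·k + 6.5793·ln C = 21.7579;  6.5793·k + 4·ln C = 12.8028.
Slope k = (n·Σln t·ln y − Σln t·Σln y)/(n·Σ(ln t)² − (Σln t)²) = (4·21.7579 − 6.5793·12.8028)/2.0403 = 1.37175; ln C = (Σln y − k·Σln t)/n = 0.94443, so C = exp(0.94443) = 2.57134.

k = 1.37, C = 2.57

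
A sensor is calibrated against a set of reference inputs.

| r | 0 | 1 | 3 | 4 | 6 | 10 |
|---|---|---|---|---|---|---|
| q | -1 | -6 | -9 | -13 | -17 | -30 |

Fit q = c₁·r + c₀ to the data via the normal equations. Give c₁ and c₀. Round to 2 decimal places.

c₁ = -2.77, c₀ = -1.58

With design matrix X, XᵀX = [[162, 24]; [24, 6]] and Xᵀq = [-487, -76]ᵀ.
Δ = 162·6 − 24² = 396.
c₁ = ((-487)·6 − 24·(-76))/396 = -61/22; c₀ = (162·(-76) − 24·(-487))/396 = -52/33.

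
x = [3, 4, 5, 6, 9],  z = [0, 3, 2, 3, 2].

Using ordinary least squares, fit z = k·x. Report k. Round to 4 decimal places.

k = 0.3473

The normal system AᵀA·[k]ᵀ = Aᵀz is [[167]]·[k]ᵀ = [58]ᵀ.
Hence k = 58 / 167 ≈ 0.347305.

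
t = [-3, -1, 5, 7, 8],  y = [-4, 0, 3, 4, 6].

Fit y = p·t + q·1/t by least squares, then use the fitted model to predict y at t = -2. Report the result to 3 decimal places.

ŷ = -1.296

From the data, Σt·t = 148, Σt·1/t = 5, Σ1/t·1/t = 837649/705600.
And Σt·y = 103, Σ1/t·y = 1367/420.
Δ = 148·(837649/705600) − 5² = 26583013/176400.
p = (103·(837649/705600) − 5·(1367/420))/(26583013/176400) = 74795047/106332052; q = (148·(1367/420) − 5·103)/(26583013/176400) = -5873280/26583013.
At t = -2: ŷ = (74795047/106332052)·(-2) + (-5873280/26583013)·(-1/2) = -68921767/53166026.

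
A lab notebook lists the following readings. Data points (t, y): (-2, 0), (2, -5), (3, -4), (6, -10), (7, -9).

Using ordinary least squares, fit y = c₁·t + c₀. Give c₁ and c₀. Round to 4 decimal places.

c₁ = -1.0906, c₀ = -2.1102

The normal system AᵀA·[c₁, c₀]ᵀ = Aᵀy is [[102, 16]; [16, 5]]·[c₁, c₀]ᵀ = [-145, -28]ᵀ.
Δ = 102·5 − 16² = 254.
c₁ = ((-145)·5 − 16·(-28))/254 = -277/254; c₀ = (102·(-28) − 16·(-145))/254 = -268/127.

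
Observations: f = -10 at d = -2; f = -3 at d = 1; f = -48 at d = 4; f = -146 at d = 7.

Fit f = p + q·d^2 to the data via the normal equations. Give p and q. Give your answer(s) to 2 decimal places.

Entries of AᵀA: Σ1 = 4, Σd^2 = 70, Σd^2·d^2 = 2674.
For Aᵀf: Σf = -207, Σd^2·f = -7965.
AᵀA·[p, q]ᵀ = Aᵀf becomes [[4, 70]; [70, 2674]]·[p, q]ᵀ = [-207, -7965]ᵀ.
det = 4·2674 − 70² = 5796.
p = ((-207)·2674 − 70·(-7965))/5796 = 16/23; q = (4·(-7965) − 70·(-207))/5796 = -965/322.

p = 0.70, q = -3.00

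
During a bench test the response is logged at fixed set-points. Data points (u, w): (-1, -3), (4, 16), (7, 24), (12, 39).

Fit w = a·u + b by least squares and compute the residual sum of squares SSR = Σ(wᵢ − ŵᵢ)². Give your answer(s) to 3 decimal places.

The normal system AᵀA·[a, b]ᵀ = Aᵀw is [[210, 22]; [22, 4]]·[a, b]ᵀ = [703, 76]ᵀ.
det = 210·4 − 22² = 356.
a = (703·4 − 22·76)/356 = 285/89; b = (210·76 − 22·703)/356 = 247/178.
Residuals: -211/178, 321/178, 35/178, -145/178; SSR = 477/89.

SSR = 5.360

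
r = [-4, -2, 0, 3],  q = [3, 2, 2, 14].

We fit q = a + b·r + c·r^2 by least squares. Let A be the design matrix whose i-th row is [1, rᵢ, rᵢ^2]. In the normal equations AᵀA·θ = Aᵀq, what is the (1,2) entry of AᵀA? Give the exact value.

Row 1 ↔ basis 1, column 2 ↔ basis r, so (AᵀA)_{1,2} = Σᵢ r = (1)·(-4) + (1)·(-2) + (1)·(0) + (1)·(3) = -3.

-3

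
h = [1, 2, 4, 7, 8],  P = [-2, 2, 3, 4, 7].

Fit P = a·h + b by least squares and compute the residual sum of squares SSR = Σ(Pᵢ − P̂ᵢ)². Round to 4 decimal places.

From the data, Σh·h = 134, Σh = 22, Σ1 = 5.
And Σh·P = 98, ΣP = 14.
MᵀM·[a, b]ᵀ = MᵀP becomes [[134, 22]; [22, 5]]·[a, b]ᵀ = [98, 14]ᵀ.
Determinant 134·5 − 22² = 186.
a = (98·5 − 22·14)/186 = 91/93; b = (134·14 − 22·98)/186 = -140/93.
Residuals: -137/93, 48/31, 55/93, -125/93, 21/31; SSR = 668/93.

SSR = 7.1828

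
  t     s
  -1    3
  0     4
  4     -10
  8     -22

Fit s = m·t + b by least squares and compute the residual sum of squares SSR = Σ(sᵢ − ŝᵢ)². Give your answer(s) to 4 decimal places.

Setting ∂/∂m … = 0 gives: 81·m + 11·b = -219;  11·m + 4·b = -25.
Determinant 81·4 − 11² = 203.
m = ((-219)·4 − 11·(-25))/203 = -601/203; b = (81·(-25) − 11·(-219))/203 = 384/203.
Residuals: -376/203, 428/203, -10/203, -6/29; SSR = 1608/203.

SSR = 7.9212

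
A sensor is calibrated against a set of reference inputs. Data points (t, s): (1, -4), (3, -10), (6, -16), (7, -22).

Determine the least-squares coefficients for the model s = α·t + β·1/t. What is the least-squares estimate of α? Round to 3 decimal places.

From the data, Σt·t = 95, Σt·1/t = 4, Σ1/t·1/t = 2045/1764.
Right-hand side: Σt·s = -284, Σ1/t·s = -92/7.
XᵀX·[α, β]ᵀ = Xᵀs becomes [[95, 4]; [4, 2045/1764]]·[α, β]ᵀ = [-284, -92/7]ᵀ.
Eliminating β: (2045/1764)·(row 1) − 4·(row 2) gives (166051/1764)·α = (2045/1764)·(-284) − 4·(-92/7) = -122011/441, so α = -488044/166051.
Then β = ((-92/7) − 4·(-488044/166051))/(2045/1764) = -198576/166051.

α = -2.939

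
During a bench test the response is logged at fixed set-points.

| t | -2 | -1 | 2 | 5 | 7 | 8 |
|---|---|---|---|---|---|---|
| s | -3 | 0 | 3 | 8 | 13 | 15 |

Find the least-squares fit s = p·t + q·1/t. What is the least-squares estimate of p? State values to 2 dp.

p = 1.86

Entries of MᵀM: Σt·t = 147, Σt·1/t = 6, Σ1/t·1/t = 123561/78400.
For Mᵀs: Σt·s = 263, Σ1/t·s = 2333/280.
So MᵀM·[p, q]ᵀ = Mᵀs: [[147, 6]; [6, 123561/78400]]·[p, q]ᵀ = [263, 2333/280]ᵀ.
Eliminating q: (123561/78400)·(row 1) − 6·(row 2) gives (313083/1600)·p = (123561/78400)·263 − 6·(2333/280) = 28577103/78400, so p = 9525701/5113689.
Then q = ((2333/280) − 6·(9525701/5113689))/(123561/78400) = -188360/104361.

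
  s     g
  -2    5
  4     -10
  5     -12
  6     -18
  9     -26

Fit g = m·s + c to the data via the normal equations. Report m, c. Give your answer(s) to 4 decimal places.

m = -2.8160, c = 0.1902

Setting ∂/∂m … = 0 gives: 162·m + 22·c = -452;  22·m + 5·c = -61.
(Σs·s = 162, Σs = 22, Σ1 = 5, Σs·g = -452, Σg = -61.)
Determinant 162·5 − 22² = 326.
m = ((-452)·5 − 22·(-61))/326 = -459/163; c = (162·(-61) − 22·(-452))/326 = 31/163.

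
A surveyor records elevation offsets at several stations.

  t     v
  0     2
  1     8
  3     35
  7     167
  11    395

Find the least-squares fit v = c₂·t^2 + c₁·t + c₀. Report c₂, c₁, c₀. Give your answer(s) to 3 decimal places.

Setting ∂/∂c₂ … = 0 gives: 17124·c₂ + 1702·c₁ + 180·c₀ = 56301;  1702·c₂ + 180·c₁ + 22·c₀ = 5627;  180·c₂ + 22·c₁ + 5·c₀ = 607.
(Σt^2·t^2 = 17124, Σt^2·t = 1702, Σt^2 = 180, Σt·t = 180, Σt = 22, Σ1 = 5, Σt^2·v = 56301, Σt·v = 5627, Σv = 607.)
Row-reducing yields c₂ = 33849/11054, c₁ = 22539/11054, c₀ = 12110/5527.

c₂ = 3.062, c₁ = 2.039, c₀ = 2.191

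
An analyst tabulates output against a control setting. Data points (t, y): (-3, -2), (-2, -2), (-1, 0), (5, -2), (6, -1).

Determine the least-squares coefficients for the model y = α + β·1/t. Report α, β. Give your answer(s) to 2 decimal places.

Setting ∂/∂α … = 0 gives: 5·α + (-22/15)·β = -7;  (-22/15)·α + (643/450)·β = 11/10.
det = 5·(643/450) − (-22/15)² = 749/150.
α = ((-7)·(643/450) − (-22/15)·(11/10))/(749/150) = -3775/2247; β = (5·(11/10) − (-22/15)·(-7))/(749/150) = -715/749.

α = -1.68, β = -0.95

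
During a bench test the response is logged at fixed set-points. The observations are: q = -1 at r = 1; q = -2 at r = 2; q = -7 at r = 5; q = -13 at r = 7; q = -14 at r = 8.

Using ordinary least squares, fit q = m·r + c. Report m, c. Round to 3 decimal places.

The normal equations are: 143·m + 23·c = -243;  23·m + 5·c = -37.
(Σr·r = 143, Σr = 23, Σ1 = 5, Σr·q = -243, Σq = -37.)
det = 143·5 − 23² = 186.
m = ((-243)·5 − 23·(-37))/186 = -182/93; c = (143·(-37) − 23·(-243))/186 = 149/93.

m = -1.957, c = 1.602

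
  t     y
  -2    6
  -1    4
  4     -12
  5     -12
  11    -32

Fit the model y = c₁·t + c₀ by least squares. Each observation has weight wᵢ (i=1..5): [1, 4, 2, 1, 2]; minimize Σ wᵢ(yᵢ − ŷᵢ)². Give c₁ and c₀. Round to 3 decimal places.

c₁ = -2.969, c₀ = 0.810

From the data, Σwᵢ·t·t = 307, Σwᵢ·t = 29, Σwᵢ·1 = 10.
And Σwᵢ·t·y = -888, Σwᵢ·y = -78.
Normal equations: [[307, 29]; [29, 10]]·[c₁, c₀]ᵀ = [-888, -78]ᵀ.
Eliminating c₀: 10·(row 1) − 29·(row 2) gives 2229·c₁ = 10·(-888) − 29·(-78) = -6618, so c₁ = -2206/743.
Then c₀ = ((-78) − 29·(-2206/743))/10 = 602/743.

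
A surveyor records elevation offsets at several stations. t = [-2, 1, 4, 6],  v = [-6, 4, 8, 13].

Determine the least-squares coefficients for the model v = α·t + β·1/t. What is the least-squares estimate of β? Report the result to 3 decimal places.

Setting ∂/∂α … = 0 gives: 57·α + 4·β = 126;  4·α + (193/144)·β = 67/6.
Determinant 57·(193/144) − 4² = 2899/48.
α = (126·(193/144) − 4·(67/6))/(2899/48) = 5962/2899; β = (57·(67/6) − 4·126)/(2899/48) = 6360/2899.

β = 2.194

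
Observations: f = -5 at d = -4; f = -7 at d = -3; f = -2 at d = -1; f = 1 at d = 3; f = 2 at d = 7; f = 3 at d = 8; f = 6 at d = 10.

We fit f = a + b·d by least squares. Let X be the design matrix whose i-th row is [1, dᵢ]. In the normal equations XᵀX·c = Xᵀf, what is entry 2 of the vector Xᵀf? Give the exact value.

Entry 2 ↔ basis d, so (Xᵀf)_{2} = Σᵢ (d)·fᵢ = (-4)·(-5) + (-3)·(-7) + (-1)·(-2) + (3)·(1) + (7)·(2) + (8)·(3) + (10)·(6) = 144.

144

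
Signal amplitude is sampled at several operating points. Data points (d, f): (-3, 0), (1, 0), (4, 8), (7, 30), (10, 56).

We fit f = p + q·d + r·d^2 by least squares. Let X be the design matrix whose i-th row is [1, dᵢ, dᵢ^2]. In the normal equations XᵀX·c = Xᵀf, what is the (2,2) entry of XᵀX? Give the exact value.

Row 2 ↔ basis d, column 2 ↔ basis d, so (XᵀX)_{2,2} = Σᵢ (d)·(d) = (-3)·(-3) + (1)·(1) + (4)·(4) + (7)·(7) + (10)·(10) = 175.

175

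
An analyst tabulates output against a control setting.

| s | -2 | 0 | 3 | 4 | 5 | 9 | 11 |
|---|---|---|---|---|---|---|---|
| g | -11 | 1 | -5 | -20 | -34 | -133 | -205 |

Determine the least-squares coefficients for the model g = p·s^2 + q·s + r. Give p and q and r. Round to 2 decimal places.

p = -1.96, q = 2.67, r = 1.97

With design matrix M, MᵀM = [[22180, 2268, 256]; [2268, 256, 30]; [256, 30, 7]] and Mᵀg = [-36837, -3695, -407]ᵀ.
Row-reducing yields p = -34553/17664, q = 15693/5888, r = 17425/8832.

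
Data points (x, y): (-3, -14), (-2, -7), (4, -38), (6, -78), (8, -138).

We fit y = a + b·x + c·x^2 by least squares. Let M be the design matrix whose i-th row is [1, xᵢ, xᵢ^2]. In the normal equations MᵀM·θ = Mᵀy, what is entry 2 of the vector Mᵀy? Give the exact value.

-1668

Entry 2 ↔ basis x, so (Mᵀy)_{2} = Σᵢ (x)·yᵢ = (-3)·(-14) + (-2)·(-7) + (4)·(-38) + (6)·(-78) + (8)·(-138) = -1668.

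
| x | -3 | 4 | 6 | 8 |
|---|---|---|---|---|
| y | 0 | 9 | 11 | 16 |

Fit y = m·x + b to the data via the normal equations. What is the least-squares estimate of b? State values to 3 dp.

The normal equations are: 125·m + 15·b = 230;  15·m + 4·b = 36.
(Σx·x = 125, Σx = 15, Σ1 = 4, Σx·y = 230, Σy = 36.)
Δ = 125·4 − 15² = 275.
m = (230·4 − 15·36)/275 = 76/55; b = (125·36 − 15·230)/275 = 42/11.

b = 3.818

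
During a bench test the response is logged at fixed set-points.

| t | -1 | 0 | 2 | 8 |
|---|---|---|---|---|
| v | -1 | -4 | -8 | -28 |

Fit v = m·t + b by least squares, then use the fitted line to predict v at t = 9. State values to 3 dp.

Normal-equation sums: Σt·t = 69, Σt = 9, Σ1 = 4.
Moment sums: Σt·v = -239, Σv = -41.
AᵀA·[m, b]ᵀ = Aᵀv becomes [[69, 9]; [9, 4]]·[m, b]ᵀ = [-239, -41]ᵀ.
Determinant 69·4 − 9² = 195.
m = ((-239)·4 − 9·(-41))/195 = -587/195; b = (69·(-41) − 9·(-239))/195 = -226/65.
At t = 9: v̂ = (-587/195)·(9) + (-226/65)·(1) = -1987/65.

v̂ = -30.569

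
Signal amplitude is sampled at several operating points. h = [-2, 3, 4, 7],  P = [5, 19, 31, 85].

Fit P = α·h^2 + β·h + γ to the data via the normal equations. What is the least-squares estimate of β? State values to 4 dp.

Sums needed: Σh^2·h^2 = 2754, Σh^2·h = 426, Σh^2 = 78, Σh·h = 78, Σh = 12, Σ1 = 4.
And Σh^2·P = 4852, Σh·P = 766, ΣP = 140.
XᵀX·[α, β, γ]ᵀ = XᵀP becomes [[2754, 426, 78]; [426, 78, 12]; [78, 12, 4]]·[α, β, γ]ᵀ = [4852, 766, 140]ᵀ.
Row-reducing yields α = 3782/2487, β = 3199/2487, γ = 1233/829.

β = 1.2863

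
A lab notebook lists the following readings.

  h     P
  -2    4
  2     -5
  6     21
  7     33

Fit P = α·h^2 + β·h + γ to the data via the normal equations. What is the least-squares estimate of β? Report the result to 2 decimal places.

Compute the Gram sums: Σh^2·h^2 = 3729, Σh^2·h = 559, Σh^2 = 93, Σh·h = 93, Σh = 13, Σ1 = 4.
For XᵀP: Σh^2·P = 2369, Σh·P = 339, ΣP = 53.
Solving the 3×3 system (Gaussian elimination) gives α = 14877/13592, β = -30605/13592, γ = -33165/6796.

β = -2.25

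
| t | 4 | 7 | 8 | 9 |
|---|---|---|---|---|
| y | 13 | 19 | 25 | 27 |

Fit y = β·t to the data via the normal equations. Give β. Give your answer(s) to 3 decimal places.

Sums needed: Σt·t = 210.
Moment sums: Σt·y = 628.
β = 628/210 = 2.99048.

β = 2.990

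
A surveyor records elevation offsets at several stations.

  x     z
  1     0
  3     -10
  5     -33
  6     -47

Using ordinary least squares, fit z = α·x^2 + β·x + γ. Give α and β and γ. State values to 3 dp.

Setting ∂/∂α … = 0 gives: 2003·α + 369·β + 71·γ = -2607;  369·α + 71·β + 15·γ = -477;  71·α + 15·β + 4·γ = -90.
(Σx^2·x^2 = 2003, Σx^2·x = 369, Σx^2 = 71, Σx·x = 71, Σx = 15, Σ1 = 4, Σx^2·z = -2607, Σx·z = -477, Σz = -90.)
Row-reducing yields α = -1113/796, β = 225/796, γ = 501/398.

α = -1.398, β = 0.283, γ = 1.259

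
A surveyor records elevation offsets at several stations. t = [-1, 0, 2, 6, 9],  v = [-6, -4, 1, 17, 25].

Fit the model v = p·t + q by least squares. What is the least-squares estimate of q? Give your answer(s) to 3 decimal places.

Entries of AᵀA: Σt·t = 122, Σt = 16, Σ1 = 5.
Right-hand side: Σt·v = 335, Σv = 33.
AᵀA·[p, q]ᵀ = Aᵀv becomes [[122, 16]; [16, 5]]·[p, q]ᵀ = [335, 33]ᵀ.
Eliminating q: 5·(row 1) − 16·(row 2) gives 354·p = 5·335 − 16·33 = 1147, so p = 1147/354.
Then q = (33 − 16·(1147/354))/5 = -667/177.

q = -3.768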